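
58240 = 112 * 520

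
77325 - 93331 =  - 16006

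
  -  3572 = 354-3926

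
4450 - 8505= - 4055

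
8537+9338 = 17875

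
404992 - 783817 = - 378825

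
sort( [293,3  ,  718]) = [3, 293,718]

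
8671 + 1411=10082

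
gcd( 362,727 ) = 1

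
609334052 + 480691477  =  1090025529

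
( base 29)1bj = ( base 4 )102123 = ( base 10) 1179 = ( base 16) 49b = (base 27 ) 1GI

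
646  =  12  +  634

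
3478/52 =1739/26  =  66.88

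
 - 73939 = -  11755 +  - 62184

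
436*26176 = 11412736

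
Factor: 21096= 2^3*3^2*293^1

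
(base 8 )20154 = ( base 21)ih5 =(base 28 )AGC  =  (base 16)206C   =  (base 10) 8300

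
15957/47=15957/47 = 339.51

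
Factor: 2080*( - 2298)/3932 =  - 2^4*3^1*5^1*13^1*383^1*983^(  -  1)  =  - 1194960/983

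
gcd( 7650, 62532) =18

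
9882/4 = 2470 + 1/2 = 2470.50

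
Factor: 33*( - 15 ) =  - 495 = -3^2*5^1 * 11^1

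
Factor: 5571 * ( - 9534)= - 2^1 * 3^3*7^1*227^1 * 619^1 = - 53113914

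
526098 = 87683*6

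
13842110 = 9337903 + 4504207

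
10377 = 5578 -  - 4799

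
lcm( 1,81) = 81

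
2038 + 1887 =3925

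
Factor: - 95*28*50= -2^3*5^3*7^1*19^1 = - 133000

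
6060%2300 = 1460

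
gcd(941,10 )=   1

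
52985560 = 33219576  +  19765984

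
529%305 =224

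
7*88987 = 622909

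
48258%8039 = 24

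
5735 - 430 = 5305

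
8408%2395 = 1223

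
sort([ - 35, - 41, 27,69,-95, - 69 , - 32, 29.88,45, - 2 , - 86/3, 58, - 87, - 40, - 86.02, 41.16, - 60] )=[ - 95, - 87, - 86.02, - 69, - 60, - 41 , - 40, - 35, - 32, - 86/3, - 2,27,29.88,41.16, 45,  58, 69]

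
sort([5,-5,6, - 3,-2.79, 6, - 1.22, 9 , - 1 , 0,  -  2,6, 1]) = [-5,-3,-2.79,- 2, - 1.22, - 1, 0, 1, 5, 6, 6, 6 , 9] 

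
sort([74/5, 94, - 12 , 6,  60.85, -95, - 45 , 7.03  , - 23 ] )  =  [ - 95, - 45, - 23,  -  12 , 6, 7.03,74/5, 60.85  ,  94 ] 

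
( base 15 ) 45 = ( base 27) 2b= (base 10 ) 65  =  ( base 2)1000001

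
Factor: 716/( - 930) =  - 2^1*3^ ( - 1 )*5^(  -  1 )*31^( - 1)* 179^1 = - 358/465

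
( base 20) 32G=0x4e8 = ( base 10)1256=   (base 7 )3443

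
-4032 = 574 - 4606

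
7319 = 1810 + 5509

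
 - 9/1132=- 1 + 1123/1132 = - 0.01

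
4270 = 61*70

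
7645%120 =85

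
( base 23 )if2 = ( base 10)9869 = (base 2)10011010001101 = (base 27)DEE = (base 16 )268d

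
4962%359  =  295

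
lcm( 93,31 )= 93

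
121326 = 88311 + 33015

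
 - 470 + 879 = 409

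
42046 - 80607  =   -38561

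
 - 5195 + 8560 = 3365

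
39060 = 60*651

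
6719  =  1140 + 5579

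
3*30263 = 90789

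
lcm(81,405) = 405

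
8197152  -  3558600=4638552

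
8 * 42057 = 336456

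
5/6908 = 5/6908 = 0.00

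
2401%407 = 366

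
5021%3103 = 1918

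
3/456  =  1/152 = 0.01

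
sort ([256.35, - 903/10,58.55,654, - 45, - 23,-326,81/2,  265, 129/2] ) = [-326, - 903/10,  -  45, - 23,81/2, 58.55, 129/2,256.35 , 265,654]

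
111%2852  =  111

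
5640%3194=2446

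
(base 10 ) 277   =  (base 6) 1141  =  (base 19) eb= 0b100010101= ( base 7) 544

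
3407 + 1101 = 4508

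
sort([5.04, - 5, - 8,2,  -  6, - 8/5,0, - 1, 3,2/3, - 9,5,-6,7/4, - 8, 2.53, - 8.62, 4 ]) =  [ - 9, - 8.62,-8,- 8,-6, - 6,  -  5, - 8/5, - 1,0, 2/3,7/4,2,2.53, 3,4, 5 , 5.04]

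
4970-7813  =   - 2843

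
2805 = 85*33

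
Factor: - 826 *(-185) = 2^1 * 5^1*7^1*37^1*59^1 =152810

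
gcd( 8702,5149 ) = 19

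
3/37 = 3/37 = 0.08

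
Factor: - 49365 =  - 3^2*5^1*1097^1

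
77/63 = 11/9   =  1.22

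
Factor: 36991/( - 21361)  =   - 71/41=- 41^( - 1)* 71^1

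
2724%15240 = 2724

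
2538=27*94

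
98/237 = 98/237 = 0.41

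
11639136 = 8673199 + 2965937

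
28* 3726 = 104328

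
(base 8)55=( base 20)25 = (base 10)45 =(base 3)1200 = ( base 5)140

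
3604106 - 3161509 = 442597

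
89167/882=89167/882 =101.10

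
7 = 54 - 47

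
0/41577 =0 = 0.00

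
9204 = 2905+6299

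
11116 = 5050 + 6066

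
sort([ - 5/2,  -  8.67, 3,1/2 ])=[ -8.67,-5/2, 1/2  ,  3] 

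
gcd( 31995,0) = 31995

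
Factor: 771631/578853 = 3^( - 3)*7^1*11^ ( - 1 )*1949^ ( - 1)*110233^1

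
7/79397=7/79397 = 0.00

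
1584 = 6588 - 5004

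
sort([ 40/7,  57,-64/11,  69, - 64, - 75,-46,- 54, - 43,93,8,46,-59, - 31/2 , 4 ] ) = [  -  75, - 64 ,-59,-54,  -  46,-43, - 31/2,-64/11, 4,40/7, 8,  46,57,69,93 ]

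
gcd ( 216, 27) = 27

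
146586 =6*24431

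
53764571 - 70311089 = -16546518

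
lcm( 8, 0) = 0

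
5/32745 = 1/6549 = 0.00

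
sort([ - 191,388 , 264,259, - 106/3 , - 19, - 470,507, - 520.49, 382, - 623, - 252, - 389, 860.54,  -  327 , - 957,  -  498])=[ - 957, - 623 ,-520.49, - 498,-470, - 389,- 327, - 252, - 191, - 106/3 , - 19, 259,  264 , 382,  388 , 507, 860.54 ]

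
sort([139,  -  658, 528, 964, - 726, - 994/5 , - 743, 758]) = [ - 743, - 726, - 658, - 994/5, 139,  528 , 758 , 964 ] 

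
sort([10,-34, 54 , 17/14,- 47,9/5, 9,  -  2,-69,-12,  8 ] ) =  [-69 ,- 47 ,-34,-12,-2,  17/14,  9/5,8,9,10, 54]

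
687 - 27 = 660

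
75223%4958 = 853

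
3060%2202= 858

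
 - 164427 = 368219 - 532646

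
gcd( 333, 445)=1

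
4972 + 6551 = 11523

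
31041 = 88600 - 57559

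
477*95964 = 45774828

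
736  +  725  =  1461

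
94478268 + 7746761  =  102225029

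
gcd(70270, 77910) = 10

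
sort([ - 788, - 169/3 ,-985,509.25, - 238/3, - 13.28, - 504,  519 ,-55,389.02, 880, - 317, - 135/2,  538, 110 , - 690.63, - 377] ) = [ - 985,- 788, - 690.63, - 504, - 377, - 317,  -  238/3 , - 135/2,  -  169/3, - 55, - 13.28,110,389.02, 509.25,519,538,  880 ] 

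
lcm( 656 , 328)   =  656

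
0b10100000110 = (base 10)1286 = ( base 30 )1CQ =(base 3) 1202122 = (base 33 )15w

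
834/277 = 834/277 = 3.01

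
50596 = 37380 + 13216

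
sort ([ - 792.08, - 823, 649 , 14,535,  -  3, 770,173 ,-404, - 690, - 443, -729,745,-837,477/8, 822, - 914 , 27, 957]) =[  -  914, - 837, - 823,-792.08,-729, - 690,-443,-404 ,-3, 14, 27 , 477/8, 173,535, 649,  745,770, 822, 957]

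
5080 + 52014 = 57094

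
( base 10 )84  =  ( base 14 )60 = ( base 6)220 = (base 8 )124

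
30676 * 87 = 2668812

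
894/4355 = 894/4355  =  0.21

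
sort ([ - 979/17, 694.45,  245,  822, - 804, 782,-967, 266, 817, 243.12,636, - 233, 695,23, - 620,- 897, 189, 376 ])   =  [ - 967 , - 897, - 804, - 620, - 233,- 979/17,  23, 189,  243.12, 245, 266, 376, 636, 694.45, 695, 782, 817, 822]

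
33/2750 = 3/250  =  0.01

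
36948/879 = 42 + 10/293   =  42.03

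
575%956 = 575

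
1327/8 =165 + 7/8  =  165.88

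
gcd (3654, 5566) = 2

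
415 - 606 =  - 191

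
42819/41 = 1044 + 15/41 = 1044.37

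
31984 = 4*7996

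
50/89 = 50/89  =  0.56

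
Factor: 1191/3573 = 3^( - 1 )  =  1/3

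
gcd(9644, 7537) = 1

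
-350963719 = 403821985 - 754785704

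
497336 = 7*71048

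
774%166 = 110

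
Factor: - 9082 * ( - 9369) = 2^1*3^3*19^1*239^1*347^1 = 85089258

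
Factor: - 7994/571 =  - 14 = - 2^1 * 7^1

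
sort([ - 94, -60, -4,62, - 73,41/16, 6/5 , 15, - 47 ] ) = [ - 94, - 73, - 60 ,-47, - 4,  6/5,41/16,15 , 62 ] 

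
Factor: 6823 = 6823^1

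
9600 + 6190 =15790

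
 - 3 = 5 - 8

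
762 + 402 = 1164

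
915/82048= 915/82048 = 0.01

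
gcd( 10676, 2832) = 4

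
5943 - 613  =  5330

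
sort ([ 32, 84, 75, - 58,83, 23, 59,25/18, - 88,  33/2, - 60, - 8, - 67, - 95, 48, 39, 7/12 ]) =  [ - 95, - 88,-67, - 60, - 58 , - 8,7/12, 25/18, 33/2, 23, 32,39, 48, 59, 75, 83, 84 ]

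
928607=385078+543529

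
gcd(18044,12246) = 26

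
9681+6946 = 16627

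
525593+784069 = 1309662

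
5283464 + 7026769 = 12310233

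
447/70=447/70 = 6.39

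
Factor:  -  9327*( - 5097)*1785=84858398415  =  3^3*5^1*7^1*17^1*1699^1*3109^1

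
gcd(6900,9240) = 60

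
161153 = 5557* 29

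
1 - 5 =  - 4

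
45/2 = 45/2 = 22.50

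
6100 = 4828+1272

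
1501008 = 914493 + 586515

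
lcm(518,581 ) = 42994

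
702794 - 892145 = - 189351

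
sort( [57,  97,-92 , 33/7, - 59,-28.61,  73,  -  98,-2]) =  [ - 98 , -92,-59, - 28.61,-2, 33/7,  57,73, 97 ] 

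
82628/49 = 11804/7=1686.29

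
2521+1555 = 4076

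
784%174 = 88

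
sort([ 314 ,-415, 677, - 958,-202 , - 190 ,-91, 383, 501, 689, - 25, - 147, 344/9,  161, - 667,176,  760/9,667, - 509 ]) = [ - 958 ,- 667, - 509,-415, - 202, - 190,  -  147 , - 91,  -  25,344/9,760/9,161,176,  314,383,501,  667,677, 689]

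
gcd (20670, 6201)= 2067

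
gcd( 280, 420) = 140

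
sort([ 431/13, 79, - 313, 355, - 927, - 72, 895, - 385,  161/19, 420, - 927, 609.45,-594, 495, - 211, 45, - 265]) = [ - 927, - 927, - 594, - 385 , - 313, - 265, - 211, - 72 , 161/19,431/13,  45,79, 355,  420, 495, 609.45, 895 ] 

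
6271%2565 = 1141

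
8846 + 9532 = 18378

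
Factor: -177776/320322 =  -  328/591 = - 2^3*3^(  -  1 ) * 41^1*197^( - 1)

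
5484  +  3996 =9480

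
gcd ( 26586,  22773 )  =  3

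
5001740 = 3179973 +1821767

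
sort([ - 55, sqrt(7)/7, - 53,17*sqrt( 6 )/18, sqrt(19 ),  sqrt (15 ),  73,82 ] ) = [  -  55,-53,sqrt( 7)/7, 17*sqrt ( 6)/18,sqrt(15 ) , sqrt( 19),73,82 ] 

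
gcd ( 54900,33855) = 915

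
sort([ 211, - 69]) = [ - 69, 211 ]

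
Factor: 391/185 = 5^(-1)*17^1*23^1 * 37^( - 1) 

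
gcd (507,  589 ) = 1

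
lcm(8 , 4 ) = 8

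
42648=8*5331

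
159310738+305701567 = 465012305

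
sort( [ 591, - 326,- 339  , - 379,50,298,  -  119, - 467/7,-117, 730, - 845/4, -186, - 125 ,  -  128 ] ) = [ - 379, - 339 ,-326,-845/4, -186 , - 128, - 125, - 119 , - 117, - 467/7, 50,298, 591,  730] 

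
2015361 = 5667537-3652176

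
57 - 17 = 40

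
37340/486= 18670/243 =76.83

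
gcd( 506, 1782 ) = 22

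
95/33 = 2 + 29/33 =2.88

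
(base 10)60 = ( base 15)40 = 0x3C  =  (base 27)26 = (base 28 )24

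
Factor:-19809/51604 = - 2^ ( - 2)*3^2 * 7^( - 1 )*19^( - 1)*31^1*71^1* 97^( - 1 ) 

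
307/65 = 307/65 = 4.72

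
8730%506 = 128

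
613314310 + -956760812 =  - 343446502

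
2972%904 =260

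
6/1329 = 2/443 = 0.00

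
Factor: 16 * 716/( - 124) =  - 2^4 * 31^( - 1)*179^1 = - 2864/31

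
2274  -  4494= - 2220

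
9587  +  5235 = 14822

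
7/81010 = 7/81010 =0.00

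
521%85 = 11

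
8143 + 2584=10727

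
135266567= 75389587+59876980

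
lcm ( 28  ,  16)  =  112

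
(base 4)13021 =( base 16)1C9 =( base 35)D2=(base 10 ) 457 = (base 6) 2041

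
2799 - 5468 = -2669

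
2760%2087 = 673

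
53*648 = 34344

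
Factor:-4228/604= -7  =  - 7^1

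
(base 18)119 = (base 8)537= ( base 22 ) FL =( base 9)430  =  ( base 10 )351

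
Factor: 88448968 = 2^3*11056121^1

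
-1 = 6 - 7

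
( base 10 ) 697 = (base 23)177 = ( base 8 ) 1271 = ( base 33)L4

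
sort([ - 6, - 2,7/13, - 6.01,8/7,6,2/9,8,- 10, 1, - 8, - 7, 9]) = [-10, - 8, - 7, - 6.01, - 6, - 2, 2/9,7/13,1,8/7,6,8,9]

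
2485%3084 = 2485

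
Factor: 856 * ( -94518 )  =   -80907408= -2^4  *  3^2 * 59^1*89^1*107^1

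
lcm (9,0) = 0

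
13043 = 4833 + 8210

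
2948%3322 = 2948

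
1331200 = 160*8320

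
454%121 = 91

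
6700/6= 3350/3  =  1116.67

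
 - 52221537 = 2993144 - 55214681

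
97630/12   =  48815/6 = 8135.83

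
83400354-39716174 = 43684180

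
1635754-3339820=-1704066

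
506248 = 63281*8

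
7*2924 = 20468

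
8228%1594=258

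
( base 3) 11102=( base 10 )119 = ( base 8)167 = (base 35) 3e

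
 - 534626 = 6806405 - 7341031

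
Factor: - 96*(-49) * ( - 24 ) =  - 112896 = - 2^8 * 3^2*7^2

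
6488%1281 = 83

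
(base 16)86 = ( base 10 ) 134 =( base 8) 206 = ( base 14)98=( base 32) 46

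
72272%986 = 294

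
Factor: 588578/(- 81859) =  - 2^1*109^( - 1 )* 751^ ( - 1 )*294289^1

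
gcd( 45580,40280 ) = 1060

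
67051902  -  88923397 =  - 21871495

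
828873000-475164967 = 353708033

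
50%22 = 6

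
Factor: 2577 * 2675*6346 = 43745992350 = 2^1*3^1* 5^2 *19^1*107^1*167^1 * 859^1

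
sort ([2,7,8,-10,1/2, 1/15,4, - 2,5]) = [  -  10  , - 2, 1/15,  1/2, 2,  4,5, 7, 8 ] 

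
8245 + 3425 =11670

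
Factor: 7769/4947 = 3^( - 1)*97^( - 1 )*457^1 =457/291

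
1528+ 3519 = 5047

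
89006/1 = 89006 = 89006.00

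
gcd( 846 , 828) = 18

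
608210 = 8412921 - 7804711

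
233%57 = 5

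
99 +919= 1018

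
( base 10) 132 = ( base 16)84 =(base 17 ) 7d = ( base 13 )a2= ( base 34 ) 3U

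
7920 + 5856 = 13776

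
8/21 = 8/21  =  0.38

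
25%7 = 4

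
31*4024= 124744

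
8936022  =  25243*354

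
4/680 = 1/170= 0.01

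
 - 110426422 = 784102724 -894529146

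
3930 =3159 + 771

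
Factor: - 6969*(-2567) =17889423 = 3^1*17^1*23^1*101^1*151^1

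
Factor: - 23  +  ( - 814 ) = -3^3* 31^1 = - 837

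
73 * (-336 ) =-24528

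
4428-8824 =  - 4396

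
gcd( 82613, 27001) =1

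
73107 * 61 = 4459527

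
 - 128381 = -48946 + - 79435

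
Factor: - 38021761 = - 43^1*884227^1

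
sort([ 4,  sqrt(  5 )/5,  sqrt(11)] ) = [sqrt(5) /5,  sqrt( 11 ),4]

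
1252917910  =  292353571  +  960564339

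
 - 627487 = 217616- 845103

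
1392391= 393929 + 998462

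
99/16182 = 11/1798 = 0.01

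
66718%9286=1716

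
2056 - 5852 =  -3796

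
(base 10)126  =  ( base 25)51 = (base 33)3R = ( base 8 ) 176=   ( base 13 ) 99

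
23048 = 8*2881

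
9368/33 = 283 + 29/33=283.88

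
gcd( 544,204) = 68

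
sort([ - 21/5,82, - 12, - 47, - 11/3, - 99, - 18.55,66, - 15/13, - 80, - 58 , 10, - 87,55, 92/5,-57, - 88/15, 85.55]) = [ - 99,-87, - 80, -58, - 57 , - 47, - 18.55,-12, - 88/15, - 21/5, - 11/3,  -  15/13,10,92/5,55,66,82, 85.55 ]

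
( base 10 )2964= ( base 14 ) 111a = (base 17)A46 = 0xB94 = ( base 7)11433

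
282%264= 18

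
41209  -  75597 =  - 34388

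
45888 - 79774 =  - 33886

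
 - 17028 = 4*( - 4257)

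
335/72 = 335/72=4.65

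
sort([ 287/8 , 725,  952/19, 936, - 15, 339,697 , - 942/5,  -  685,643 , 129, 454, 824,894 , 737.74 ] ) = [  -  685,-942/5, - 15, 287/8,952/19 , 129,339, 454,643 , 697, 725, 737.74,  824,  894,  936]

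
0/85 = 0 = 0.00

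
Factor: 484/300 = 3^( - 1)* 5^( - 2 )*11^2 =121/75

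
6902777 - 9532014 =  - 2629237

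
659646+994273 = 1653919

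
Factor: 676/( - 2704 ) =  - 2^( - 2) = -  1/4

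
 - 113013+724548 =611535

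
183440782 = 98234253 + 85206529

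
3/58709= 3/58709=0.00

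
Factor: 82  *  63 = 2^1*3^2*7^1*41^1 = 5166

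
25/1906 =25/1906 = 0.01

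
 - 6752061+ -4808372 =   -  11560433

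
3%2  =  1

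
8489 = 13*653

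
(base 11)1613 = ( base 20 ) 53B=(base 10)2071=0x817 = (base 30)291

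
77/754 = 77/754 = 0.10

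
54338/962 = 27169/481 = 56.48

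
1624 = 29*56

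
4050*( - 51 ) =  - 206550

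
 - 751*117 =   -  87867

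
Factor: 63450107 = 7^1*9064301^1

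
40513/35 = 40513/35 =1157.51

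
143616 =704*204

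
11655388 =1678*6946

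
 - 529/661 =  - 529/661 = - 0.80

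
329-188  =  141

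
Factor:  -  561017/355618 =  -  2^( - 1)*17^1*61^1*269^ ( - 1)*541^1*661^( - 1) 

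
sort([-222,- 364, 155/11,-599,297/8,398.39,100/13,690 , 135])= [ - 599,-364 , - 222, 100/13,155/11,297/8,135, 398.39,690]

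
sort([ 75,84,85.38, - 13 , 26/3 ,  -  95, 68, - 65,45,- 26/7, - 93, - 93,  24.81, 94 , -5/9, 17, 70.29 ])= [ - 95, - 93, - 93 ,  -  65, - 13,  -  26/7, - 5/9,  26/3,17,24.81,45, 68, 70.29, 75, 84,85.38,94 ] 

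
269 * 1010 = 271690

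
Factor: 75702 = 2^1 * 3^1 * 11^1*31^1*37^1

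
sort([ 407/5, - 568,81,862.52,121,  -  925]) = [ - 925,  -  568,81,407/5,121,862.52]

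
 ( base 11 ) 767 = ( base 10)920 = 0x398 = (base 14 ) 49A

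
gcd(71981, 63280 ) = 791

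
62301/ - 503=  -  124+71/503 = -123.86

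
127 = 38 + 89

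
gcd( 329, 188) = 47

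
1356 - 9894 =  - 8538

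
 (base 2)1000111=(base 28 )2F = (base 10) 71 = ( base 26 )2j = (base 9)78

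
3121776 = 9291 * 336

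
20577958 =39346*523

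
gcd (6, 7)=1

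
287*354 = 101598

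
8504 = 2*4252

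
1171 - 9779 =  - 8608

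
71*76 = 5396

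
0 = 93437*0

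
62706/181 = 62706/181 = 346.44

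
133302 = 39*3418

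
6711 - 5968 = 743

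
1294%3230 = 1294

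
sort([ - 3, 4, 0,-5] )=[ - 5 ,-3,0,4 ] 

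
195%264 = 195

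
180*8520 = 1533600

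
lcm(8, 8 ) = 8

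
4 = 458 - 454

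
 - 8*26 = - 208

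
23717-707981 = - 684264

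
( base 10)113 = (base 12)95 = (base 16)71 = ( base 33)3E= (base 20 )5D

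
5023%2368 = 287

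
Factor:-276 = -2^2 * 3^1*23^1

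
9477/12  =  789 + 3/4  =  789.75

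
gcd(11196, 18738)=18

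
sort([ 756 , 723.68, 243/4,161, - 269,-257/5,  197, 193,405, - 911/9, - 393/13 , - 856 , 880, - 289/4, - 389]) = [ - 856,  -  389, - 269, - 911/9, - 289/4 , - 257/5, - 393/13, 243/4, 161, 193,  197, 405,723.68, 756,880 ]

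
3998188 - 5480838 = -1482650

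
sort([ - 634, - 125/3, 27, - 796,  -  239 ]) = [- 796,-634, - 239,  -  125/3,27]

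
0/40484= 0 = 0.00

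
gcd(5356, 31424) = 4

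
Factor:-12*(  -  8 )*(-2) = -192 = -  2^6*3^1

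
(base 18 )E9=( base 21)C9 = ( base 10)261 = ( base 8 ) 405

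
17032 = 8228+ 8804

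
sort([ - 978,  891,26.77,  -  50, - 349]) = [ - 978, - 349, - 50,26.77, 891]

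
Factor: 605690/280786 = 5^1*11^(-1)*37^1  *1637^1*12763^( - 1 ) = 302845/140393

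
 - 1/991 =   -  1+990/991 = - 0.00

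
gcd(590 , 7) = 1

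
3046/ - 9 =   -  339+5/9= - 338.44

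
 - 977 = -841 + -136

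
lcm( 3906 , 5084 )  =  320292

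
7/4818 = 7/4818 = 0.00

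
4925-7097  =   - 2172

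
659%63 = 29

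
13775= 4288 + 9487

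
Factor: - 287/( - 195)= 3^ ( - 1) * 5^( - 1 )*7^1*13^ (- 1)*41^1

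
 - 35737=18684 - 54421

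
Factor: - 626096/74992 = -359/43 = - 43^(-1 )*359^1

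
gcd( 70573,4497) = 1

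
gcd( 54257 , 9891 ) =7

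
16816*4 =67264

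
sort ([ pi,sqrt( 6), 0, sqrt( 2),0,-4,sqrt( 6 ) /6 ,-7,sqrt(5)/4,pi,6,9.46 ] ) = [ - 7, - 4, 0 , 0,sqrt( 6)/6, sqrt ( 5 ) /4,sqrt (2),sqrt( 6),pi,pi,  6,9.46 ] 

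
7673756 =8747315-1073559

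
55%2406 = 55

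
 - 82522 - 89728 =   -  172250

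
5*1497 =7485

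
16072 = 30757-14685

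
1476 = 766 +710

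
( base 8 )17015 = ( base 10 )7693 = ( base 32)7GD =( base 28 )9ml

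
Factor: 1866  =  2^1*3^1*311^1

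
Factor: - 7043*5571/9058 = -39236553/9058 = - 2^(-1 )  *3^2*7^(-1 )*619^1* 647^(  -  1)*7043^1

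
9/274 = 9/274 = 0.03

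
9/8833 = 9/8833 = 0.00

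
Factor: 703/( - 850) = -2^( - 1 )*5^(-2 )*17^(-1 )*19^1*37^1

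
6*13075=78450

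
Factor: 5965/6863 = 5^1*1193^1*6863^(  -  1)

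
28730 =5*5746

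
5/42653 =5/42653 = 0.00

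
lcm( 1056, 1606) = 77088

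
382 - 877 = - 495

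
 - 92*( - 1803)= 165876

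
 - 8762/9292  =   - 4381/4646 = - 0.94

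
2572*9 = 23148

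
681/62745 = 227/20915= 0.01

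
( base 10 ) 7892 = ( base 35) 6fh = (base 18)1668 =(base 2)1111011010100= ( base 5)223032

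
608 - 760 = -152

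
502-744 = -242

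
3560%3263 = 297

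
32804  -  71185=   -38381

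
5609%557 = 39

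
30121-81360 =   -  51239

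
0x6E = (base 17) 68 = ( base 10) 110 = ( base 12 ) 92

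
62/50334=31/25167 = 0.00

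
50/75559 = 50/75559  =  0.00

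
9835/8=1229 + 3/8  =  1229.38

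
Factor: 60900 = 2^2 * 3^1* 5^2*7^1*29^1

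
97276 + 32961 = 130237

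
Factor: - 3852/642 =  - 2^1 * 3^1 = - 6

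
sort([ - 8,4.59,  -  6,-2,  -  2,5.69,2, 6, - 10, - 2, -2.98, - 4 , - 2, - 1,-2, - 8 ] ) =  [ - 10, - 8, - 8, - 6, - 4, - 2.98, - 2, - 2, -2,  -  2, - 2  ,  -  1 , 2,4.59 , 5.69,6 ] 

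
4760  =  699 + 4061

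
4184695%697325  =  745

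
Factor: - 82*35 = -2^1*5^1*7^1*41^1 = -  2870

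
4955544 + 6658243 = 11613787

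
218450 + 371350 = 589800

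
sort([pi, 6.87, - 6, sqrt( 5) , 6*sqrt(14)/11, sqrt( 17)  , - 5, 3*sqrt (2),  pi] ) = [-6,-5  ,  6*sqrt(  14)/11,sqrt( 5 ), pi, pi , sqrt (17 ),  3 * sqrt( 2 ), 6.87] 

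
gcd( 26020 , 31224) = 5204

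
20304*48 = 974592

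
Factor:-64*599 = -38336 = - 2^6 * 599^1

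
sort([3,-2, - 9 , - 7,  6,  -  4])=[ - 9, - 7 , - 4, - 2,3,6]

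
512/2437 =512/2437  =  0.21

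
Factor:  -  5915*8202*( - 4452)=2^3*3^2*5^1 * 7^2*13^2*53^1*1367^1 = 215988023160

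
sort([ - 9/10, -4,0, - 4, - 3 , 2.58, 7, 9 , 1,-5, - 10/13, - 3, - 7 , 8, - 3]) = [  -  7, - 5, - 4,  -  4,-3,-3, - 3,-9/10, -10/13,0,1, 2.58, 7 , 8, 9 ]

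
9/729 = 1/81= 0.01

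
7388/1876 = 1847/469 = 3.94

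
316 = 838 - 522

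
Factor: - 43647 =  -  3^1*14549^1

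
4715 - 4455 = 260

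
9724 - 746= 8978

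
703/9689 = 703/9689 = 0.07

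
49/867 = 49/867 = 0.06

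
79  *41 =3239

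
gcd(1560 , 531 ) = 3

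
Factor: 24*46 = 1104   =  2^4*3^1*23^1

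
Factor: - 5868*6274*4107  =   - 2^3* 3^3*37^2*163^1* 3137^1 = - 151202622024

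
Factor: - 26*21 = - 2^1*3^1*7^1*13^1 = - 546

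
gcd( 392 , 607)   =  1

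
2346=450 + 1896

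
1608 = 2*804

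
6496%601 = 486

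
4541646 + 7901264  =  12442910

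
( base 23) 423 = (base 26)357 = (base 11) 1699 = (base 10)2165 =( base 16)875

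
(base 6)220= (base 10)84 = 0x54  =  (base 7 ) 150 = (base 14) 60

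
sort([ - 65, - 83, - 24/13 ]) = [-83, - 65, -24/13]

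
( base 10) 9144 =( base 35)7g9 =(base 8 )21670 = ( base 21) KF9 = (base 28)big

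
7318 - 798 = 6520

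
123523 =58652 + 64871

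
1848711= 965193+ 883518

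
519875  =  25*20795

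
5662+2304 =7966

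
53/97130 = 53/97130 = 0.00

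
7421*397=2946137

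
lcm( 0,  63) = 0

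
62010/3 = 20670 = 20670.00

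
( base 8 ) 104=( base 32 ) 24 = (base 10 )68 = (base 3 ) 2112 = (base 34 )20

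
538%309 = 229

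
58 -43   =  15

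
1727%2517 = 1727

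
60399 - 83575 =  -  23176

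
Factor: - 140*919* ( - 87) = 2^2*3^1*5^1 * 7^1*29^1 * 919^1=   11193420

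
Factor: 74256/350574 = 104/491 = 2^3*13^1*491^( -1) 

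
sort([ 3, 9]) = [ 3,9 ] 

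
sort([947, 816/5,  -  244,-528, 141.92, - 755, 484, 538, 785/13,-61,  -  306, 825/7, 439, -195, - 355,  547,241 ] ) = [-755, - 528,  -  355,  -  306, - 244, - 195, - 61 , 785/13, 825/7, 141.92,816/5,241, 439,484, 538,547, 947 ] 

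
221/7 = 221/7 = 31.57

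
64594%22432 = 19730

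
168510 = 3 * 56170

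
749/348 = 2 + 53/348 = 2.15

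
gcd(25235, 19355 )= 245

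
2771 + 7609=10380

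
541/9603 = 541/9603  =  0.06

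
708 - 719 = - 11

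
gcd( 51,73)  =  1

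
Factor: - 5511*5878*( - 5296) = 171556812768 =2^5*3^1*11^1*167^1*331^1*2939^1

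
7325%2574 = 2177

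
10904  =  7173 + 3731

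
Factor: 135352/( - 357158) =-2^2*7^1*43^( - 1) *2417^1*4153^( - 1)=- 67676/178579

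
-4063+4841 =778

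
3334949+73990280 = 77325229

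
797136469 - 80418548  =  716717921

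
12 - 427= - 415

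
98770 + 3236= 102006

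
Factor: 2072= 2^3 *7^1*37^1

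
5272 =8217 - 2945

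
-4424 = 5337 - 9761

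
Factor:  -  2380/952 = -5/2 = - 2^( - 1 )*5^1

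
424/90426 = 212/45213 = 0.00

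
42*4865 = 204330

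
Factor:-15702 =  - 2^1*3^1*2617^1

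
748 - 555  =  193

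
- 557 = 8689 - 9246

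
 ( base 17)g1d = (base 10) 4654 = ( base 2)1001000101110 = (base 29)5FE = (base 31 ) 4q4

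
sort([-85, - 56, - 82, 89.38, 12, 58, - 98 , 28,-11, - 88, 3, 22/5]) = [  -  98, - 88, - 85, - 82, - 56,-11,3, 22/5,12, 28,58,89.38]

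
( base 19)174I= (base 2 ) 10010100001000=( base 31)9qp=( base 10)9480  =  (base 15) 2C20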